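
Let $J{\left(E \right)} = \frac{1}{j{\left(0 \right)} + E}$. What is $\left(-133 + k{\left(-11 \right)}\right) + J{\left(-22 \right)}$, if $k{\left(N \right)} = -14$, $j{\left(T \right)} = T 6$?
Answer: $- \frac{3235}{22} \approx -147.05$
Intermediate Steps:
$j{\left(T \right)} = 6 T$
$J{\left(E \right)} = \frac{1}{E}$ ($J{\left(E \right)} = \frac{1}{6 \cdot 0 + E} = \frac{1}{0 + E} = \frac{1}{E}$)
$\left(-133 + k{\left(-11 \right)}\right) + J{\left(-22 \right)} = \left(-133 - 14\right) + \frac{1}{-22} = -147 - \frac{1}{22} = - \frac{3235}{22}$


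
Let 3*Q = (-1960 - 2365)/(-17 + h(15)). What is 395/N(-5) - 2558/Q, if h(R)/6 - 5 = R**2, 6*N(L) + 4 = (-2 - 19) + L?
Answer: 10117987/4325 ≈ 2339.4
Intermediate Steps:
N(L) = -25/6 + L/6 (N(L) = -2/3 + ((-2 - 19) + L)/6 = -2/3 + (-21 + L)/6 = -2/3 + (-7/2 + L/6) = -25/6 + L/6)
h(R) = 30 + 6*R**2
Q = -4325/4089 (Q = ((-1960 - 2365)/(-17 + (30 + 6*15**2)))/3 = (-4325/(-17 + (30 + 6*225)))/3 = (-4325/(-17 + (30 + 1350)))/3 = (-4325/(-17 + 1380))/3 = (-4325/1363)/3 = (-4325*1/1363)/3 = (1/3)*(-4325/1363) = -4325/4089 ≈ -1.0577)
395/N(-5) - 2558/Q = 395/(-25/6 + (1/6)*(-5)) - 2558/(-4325/4089) = 395/(-25/6 - 5/6) - 2558*(-4089/4325) = 395/(-5) + 10459662/4325 = 395*(-1/5) + 10459662/4325 = -79 + 10459662/4325 = 10117987/4325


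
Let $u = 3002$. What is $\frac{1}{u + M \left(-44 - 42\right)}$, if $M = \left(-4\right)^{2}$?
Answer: $\frac{1}{1626} \approx 0.00061501$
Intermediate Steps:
$M = 16$
$\frac{1}{u + M \left(-44 - 42\right)} = \frac{1}{3002 + 16 \left(-44 - 42\right)} = \frac{1}{3002 + 16 \left(-86\right)} = \frac{1}{3002 - 1376} = \frac{1}{1626}$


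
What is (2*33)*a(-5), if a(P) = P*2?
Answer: -660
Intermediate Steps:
a(P) = 2*P
(2*33)*a(-5) = (2*33)*(2*(-5)) = 66*(-10) = -660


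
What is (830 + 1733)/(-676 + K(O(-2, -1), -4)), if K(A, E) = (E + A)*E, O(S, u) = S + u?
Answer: -2563/648 ≈ -3.9552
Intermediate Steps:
K(A, E) = E*(A + E) (K(A, E) = (A + E)*E = E*(A + E))
(830 + 1733)/(-676 + K(O(-2, -1), -4)) = (830 + 1733)/(-676 - 4*((-2 - 1) - 4)) = 2563/(-676 - 4*(-3 - 4)) = 2563/(-676 - 4*(-7)) = 2563/(-676 + 28) = 2563/(-648) = 2563*(-1/648) = -2563/648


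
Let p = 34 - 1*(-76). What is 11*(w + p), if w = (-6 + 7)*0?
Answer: 1210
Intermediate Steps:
p = 110 (p = 34 + 76 = 110)
w = 0 (w = 1*0 = 0)
11*(w + p) = 11*(0 + 110) = 11*110 = 1210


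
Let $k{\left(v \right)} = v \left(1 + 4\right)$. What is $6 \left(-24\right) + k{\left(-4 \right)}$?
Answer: $-164$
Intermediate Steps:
$k{\left(v \right)} = 5 v$ ($k{\left(v \right)} = v 5 = 5 v$)
$6 \left(-24\right) + k{\left(-4 \right)} = 6 \left(-24\right) + 5 \left(-4\right) = -144 - 20 = -164$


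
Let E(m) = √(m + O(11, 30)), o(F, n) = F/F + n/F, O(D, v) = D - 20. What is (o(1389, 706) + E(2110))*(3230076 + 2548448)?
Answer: 12106007780/1389 + 5778524*√2101 ≈ 2.7358e+8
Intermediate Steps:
O(D, v) = -20 + D
o(F, n) = 1 + n/F
E(m) = √(-9 + m) (E(m) = √(m + (-20 + 11)) = √(m - 9) = √(-9 + m))
(o(1389, 706) + E(2110))*(3230076 + 2548448) = ((1389 + 706)/1389 + √(-9 + 2110))*(3230076 + 2548448) = ((1/1389)*2095 + √2101)*5778524 = (2095/1389 + √2101)*5778524 = 12106007780/1389 + 5778524*√2101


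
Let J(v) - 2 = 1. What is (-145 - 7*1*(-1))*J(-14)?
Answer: -414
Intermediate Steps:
J(v) = 3 (J(v) = 2 + 1 = 3)
(-145 - 7*1*(-1))*J(-14) = (-145 - 7*1*(-1))*3 = (-145 - 7*(-1))*3 = (-145 + 7)*3 = -138*3 = -414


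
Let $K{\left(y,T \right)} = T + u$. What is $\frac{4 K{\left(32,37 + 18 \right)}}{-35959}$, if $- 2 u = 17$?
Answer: $- \frac{186}{35959} \approx -0.0051726$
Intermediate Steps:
$u = - \frac{17}{2}$ ($u = \left(- \frac{1}{2}\right) 17 = - \frac{17}{2} \approx -8.5$)
$K{\left(y,T \right)} = - \frac{17}{2} + T$ ($K{\left(y,T \right)} = T - \frac{17}{2} = - \frac{17}{2} + T$)
$\frac{4 K{\left(32,37 + 18 \right)}}{-35959} = \frac{4 \left(- \frac{17}{2} + \left(37 + 18\right)\right)}{-35959} = 4 \left(- \frac{17}{2} + 55\right) \left(- \frac{1}{35959}\right) = 4 \cdot \frac{93}{2} \left(- \frac{1}{35959}\right) = 186 \left(- \frac{1}{35959}\right) = - \frac{186}{35959}$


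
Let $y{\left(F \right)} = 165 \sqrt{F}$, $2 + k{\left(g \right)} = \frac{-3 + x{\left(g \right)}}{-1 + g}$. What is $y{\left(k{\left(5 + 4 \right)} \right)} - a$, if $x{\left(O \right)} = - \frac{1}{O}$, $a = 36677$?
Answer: $-36677 + \frac{55 i \sqrt{86}}{2} \approx -36677.0 + 255.02 i$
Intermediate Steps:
$k{\left(g \right)} = -2 + \frac{-3 - \frac{1}{g}}{-1 + g}$
$y{\left(k{\left(5 + 4 \right)} \right)} - a = 165 \sqrt{\frac{-1 - \left(5 + 4\right) \left(1 + 2 \left(5 + 4\right)\right)}{\left(5 + 4\right) \left(-1 + \left(5 + 4\right)\right)}} - 36677 = 165 \sqrt{\frac{-1 - 9 \left(1 + 2 \cdot 9\right)}{9 \left(-1 + 9\right)}} - 36677 = 165 \sqrt{\frac{-1 - 9 \left(1 + 18\right)}{9 \cdot 8}} - 36677 = 165 \sqrt{\frac{1}{9} \cdot \frac{1}{8} \left(-1 - 9 \cdot 19\right)} - 36677 = 165 \sqrt{\frac{1}{9} \cdot \frac{1}{8} \left(-1 - 171\right)} - 36677 = 165 \sqrt{\frac{1}{9} \cdot \frac{1}{8} \left(-172\right)} - 36677 = 165 \sqrt{- \frac{43}{18}} - 36677 = 165 \frac{i \sqrt{86}}{6} - 36677 = \frac{55 i \sqrt{86}}{2} - 36677 = -36677 + \frac{55 i \sqrt{86}}{2}$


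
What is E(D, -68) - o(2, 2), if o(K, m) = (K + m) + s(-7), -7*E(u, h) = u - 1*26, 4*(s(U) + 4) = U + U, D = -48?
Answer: 197/14 ≈ 14.071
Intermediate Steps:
s(U) = -4 + U/2 (s(U) = -4 + (U + U)/4 = -4 + (2*U)/4 = -4 + U/2)
E(u, h) = 26/7 - u/7 (E(u, h) = -(u - 1*26)/7 = -(u - 26)/7 = -(-26 + u)/7 = 26/7 - u/7)
o(K, m) = -15/2 + K + m (o(K, m) = (K + m) + (-4 + (½)*(-7)) = (K + m) + (-4 - 7/2) = (K + m) - 15/2 = -15/2 + K + m)
E(D, -68) - o(2, 2) = (26/7 - ⅐*(-48)) - (-15/2 + 2 + 2) = (26/7 + 48/7) - 1*(-7/2) = 74/7 + 7/2 = 197/14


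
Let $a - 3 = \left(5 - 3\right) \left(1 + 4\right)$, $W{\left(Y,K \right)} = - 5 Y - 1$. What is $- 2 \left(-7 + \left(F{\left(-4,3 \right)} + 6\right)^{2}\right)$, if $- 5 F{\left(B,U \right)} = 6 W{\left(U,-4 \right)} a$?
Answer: $- \frac{3266218}{25} \approx -1.3065 \cdot 10^{5}$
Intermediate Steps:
$W{\left(Y,K \right)} = -1 - 5 Y$
$a = 13$ ($a = 3 + \left(5 - 3\right) \left(1 + 4\right) = 3 + 2 \cdot 5 = 3 + 10 = 13$)
$F{\left(B,U \right)} = \frac{78}{5} + 78 U$ ($F{\left(B,U \right)} = - \frac{6 \left(-1 - 5 U\right) 13}{5} = - \frac{\left(-6 - 30 U\right) 13}{5} = - \frac{-78 - 390 U}{5} = \frac{78}{5} + 78 U$)
$- 2 \left(-7 + \left(F{\left(-4,3 \right)} + 6\right)^{2}\right) = - 2 \left(-7 + \left(\left(\frac{78}{5} + 78 \cdot 3\right) + 6\right)^{2}\right) = - 2 \left(-7 + \left(\left(\frac{78}{5} + 234\right) + 6\right)^{2}\right) = - 2 \left(-7 + \left(\frac{1248}{5} + 6\right)^{2}\right) = - 2 \left(-7 + \left(\frac{1278}{5}\right)^{2}\right) = - 2 \left(-7 + \frac{1633284}{25}\right) = \left(-2\right) \frac{1633109}{25} = - \frac{3266218}{25}$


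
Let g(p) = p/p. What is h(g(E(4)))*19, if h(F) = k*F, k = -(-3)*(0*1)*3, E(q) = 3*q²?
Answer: 0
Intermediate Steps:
g(p) = 1
k = 0 (k = -(-3)*0*3 = -(-3)*0 = -1*0 = 0)
h(F) = 0 (h(F) = 0*F = 0)
h(g(E(4)))*19 = 0*19 = 0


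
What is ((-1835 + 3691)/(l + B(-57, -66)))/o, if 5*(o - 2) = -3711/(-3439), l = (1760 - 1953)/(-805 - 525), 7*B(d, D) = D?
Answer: -6063644800/67204721 ≈ -90.226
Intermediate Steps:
B(d, D) = D/7
l = 193/1330 (l = -193/(-1330) = -193*(-1/1330) = 193/1330 ≈ 0.14511)
o = 38101/17195 (o = 2 + (-3711/(-3439))/5 = 2 + (-3711*(-1/3439))/5 = 2 + (⅕)*(3711/3439) = 2 + 3711/17195 = 38101/17195 ≈ 2.2158)
((-1835 + 3691)/(l + B(-57, -66)))/o = ((-1835 + 3691)/(193/1330 + (⅐)*(-66)))/(38101/17195) = (1856/(193/1330 - 66/7))*(17195/38101) = (1856/(-12347/1330))*(17195/38101) = (1856*(-1330/12347))*(17195/38101) = -2468480/12347*17195/38101 = -6063644800/67204721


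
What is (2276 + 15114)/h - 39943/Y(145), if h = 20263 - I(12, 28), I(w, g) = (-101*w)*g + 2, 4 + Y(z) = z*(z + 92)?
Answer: -1567252981/1862263117 ≈ -0.84159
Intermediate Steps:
Y(z) = -4 + z*(92 + z) (Y(z) = -4 + z*(z + 92) = -4 + z*(92 + z))
I(w, g) = 2 - 101*g*w (I(w, g) = -101*g*w + 2 = 2 - 101*g*w)
h = 54197 (h = 20263 - (2 - 101*28*12) = 20263 - (2 - 33936) = 20263 - 1*(-33934) = 20263 + 33934 = 54197)
(2276 + 15114)/h - 39943/Y(145) = (2276 + 15114)/54197 - 39943/(-4 + 145**2 + 92*145) = 17390*(1/54197) - 39943/(-4 + 21025 + 13340) = 17390/54197 - 39943/34361 = -1567252981/1862263117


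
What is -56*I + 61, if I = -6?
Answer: 397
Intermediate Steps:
-56*I + 61 = -56*(-6) + 61 = 336 + 61 = 397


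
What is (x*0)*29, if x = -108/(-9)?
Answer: 0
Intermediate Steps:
x = 12 (x = -108*(-⅑) = 12)
(x*0)*29 = (12*0)*29 = 0*29 = 0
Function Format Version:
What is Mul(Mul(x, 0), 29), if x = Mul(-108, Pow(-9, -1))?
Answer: 0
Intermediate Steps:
x = 12 (x = Mul(-108, Rational(-1, 9)) = 12)
Mul(Mul(x, 0), 29) = Mul(Mul(12, 0), 29) = Mul(0, 29) = 0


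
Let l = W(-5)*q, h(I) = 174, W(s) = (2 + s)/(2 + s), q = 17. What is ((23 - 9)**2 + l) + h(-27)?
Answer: 387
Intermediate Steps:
W(s) = 1
l = 17 (l = 1*17 = 17)
((23 - 9)**2 + l) + h(-27) = ((23 - 9)**2 + 17) + 174 = (14**2 + 17) + 174 = (196 + 17) + 174 = 213 + 174 = 387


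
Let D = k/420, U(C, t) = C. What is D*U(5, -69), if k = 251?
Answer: 251/84 ≈ 2.9881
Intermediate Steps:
D = 251/420 ≈ 0.59762
D*U(5, -69) = (251/420)*5 = 251/84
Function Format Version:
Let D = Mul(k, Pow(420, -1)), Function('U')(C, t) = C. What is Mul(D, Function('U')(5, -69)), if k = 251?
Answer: Rational(251, 84) ≈ 2.9881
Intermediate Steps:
D = Rational(251, 420) (D = Mul(251, Pow(420, -1)) = Mul(251, Rational(1, 420)) = Rational(251, 420) ≈ 0.59762)
Mul(D, Function('U')(5, -69)) = Mul(Rational(251, 420), 5) = Rational(251, 84)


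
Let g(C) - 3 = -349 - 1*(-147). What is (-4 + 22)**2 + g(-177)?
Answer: 125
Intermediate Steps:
g(C) = -199 (g(C) = 3 + (-349 - 1*(-147)) = 3 + (-349 + 147) = 3 - 202 = -199)
(-4 + 22)**2 + g(-177) = (-4 + 22)**2 - 199 = 18**2 - 199 = 324 - 199 = 125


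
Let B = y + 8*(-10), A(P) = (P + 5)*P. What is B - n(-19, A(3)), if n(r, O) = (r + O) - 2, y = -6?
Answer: -89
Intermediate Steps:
A(P) = P*(5 + P) (A(P) = (5 + P)*P = P*(5 + P))
n(r, O) = -2 + O + r (n(r, O) = (O + r) - 2 = -2 + O + r)
B = -86 (B = -6 + 8*(-10) = -6 - 80 = -86)
B - n(-19, A(3)) = -86 - (-2 + 3*(5 + 3) - 19) = -86 - (-2 + 3*8 - 19) = -86 - (-2 + 24 - 19) = -86 - 1*3 = -86 - 3 = -89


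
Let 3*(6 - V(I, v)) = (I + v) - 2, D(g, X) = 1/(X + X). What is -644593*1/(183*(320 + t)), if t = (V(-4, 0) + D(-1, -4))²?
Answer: -41253952/4474167 ≈ -9.2205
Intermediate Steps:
D(g, X) = 1/(2*X)
V(I, v) = 20/3 - I/3 - v/3 (V(I, v) = 6 - ((I + v) - 2)/3 = 6 - (-2 + I + v)/3 = 6 + (⅔ - I/3 - v/3) = 20/3 - I/3 - v/3)
t = 3969/64 (t = ((20/3 - ⅓*(-4) - ⅓*0) + (½)/(-4))² = ((20/3 + 4/3 + 0) + (½)*(-¼))² = (8 - ⅛)² = (63/8)² = 3969/64 ≈ 62.016)
-644593*1/(183*(320 + t)) = -644593*1/(183*(320 + 3969/64)) = -644593/(183*(24449/64)) = -644593/4474167/64 = -644593*64/4474167 = -41253952/4474167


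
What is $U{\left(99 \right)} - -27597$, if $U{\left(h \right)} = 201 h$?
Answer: $47496$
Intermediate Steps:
$U{\left(99 \right)} - -27597 = 201 \cdot 99 - -27597 = 19899 + 27597 = 47496$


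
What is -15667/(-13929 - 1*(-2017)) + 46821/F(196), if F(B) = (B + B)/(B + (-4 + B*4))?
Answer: 68044041427/583688 ≈ 1.1658e+5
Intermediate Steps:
F(B) = 2*B/(-4 + 5*B) (F(B) = (2*B)/(B + (-4 + 4*B)) = (2*B)/(-4 + 5*B) = 2*B/(-4 + 5*B))
-15667/(-13929 - 1*(-2017)) + 46821/F(196) = -15667/(-13929 - 1*(-2017)) + 46821/((2*196/(-4 + 5*196))) = -15667/(-13929 + 2017) + 46821/((2*196/(-4 + 980))) = -15667/(-11912) + 46821/((2*196/976)) = -15667*(-1/11912) + 46821/((2*196*(1/976))) = 15667/11912 + 46821/(49/122) = 15667/11912 + 46821*(122/49) = 15667/11912 + 5712162/49 = 68044041427/583688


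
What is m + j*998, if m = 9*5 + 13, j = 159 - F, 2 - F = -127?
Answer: 29998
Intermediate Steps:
F = 129 (F = 2 - 1*(-127) = 2 + 127 = 129)
j = 30 (j = 159 - 1*129 = 159 - 129 = 30)
m = 58 (m = 45 + 13 = 58)
m + j*998 = 58 + 30*998 = 58 + 29940 = 29998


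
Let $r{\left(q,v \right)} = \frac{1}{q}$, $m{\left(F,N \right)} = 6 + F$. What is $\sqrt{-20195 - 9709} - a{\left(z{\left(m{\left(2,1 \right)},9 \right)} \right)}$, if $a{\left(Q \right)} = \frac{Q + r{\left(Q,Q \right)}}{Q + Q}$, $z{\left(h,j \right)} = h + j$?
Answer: $- \frac{145}{289} + 4 i \sqrt{1869} \approx -0.50173 + 172.93 i$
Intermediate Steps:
$a{\left(Q \right)} = \frac{Q + \frac{1}{Q}}{2 Q}$ ($a{\left(Q \right)} = \frac{Q + \frac{1}{Q}}{Q + Q} = \frac{Q + \frac{1}{Q}}{2 Q}$)
$\sqrt{-20195 - 9709} - a{\left(z{\left(m{\left(2,1 \right)},9 \right)} \right)} = \sqrt{-20195 - 9709} - \frac{1 + \left(\left(6 + 2\right) + 9\right)^{2}}{2 \left(\left(6 + 2\right) + 9\right)^{2}} = \sqrt{-29904} - \frac{1 + \left(8 + 9\right)^{2}}{2 \left(8 + 9\right)^{2}} = 4 i \sqrt{1869} - \frac{1 + 17^{2}}{2 \cdot 289} = 4 i \sqrt{1869} - \frac{1}{2} \cdot \frac{1}{289} \left(1 + 289\right) = 4 i \sqrt{1869} - \frac{1}{2} \cdot \frac{1}{289} \cdot 290 = 4 i \sqrt{1869} - \frac{145}{289} = - \frac{145}{289} + 4 i \sqrt{1869}$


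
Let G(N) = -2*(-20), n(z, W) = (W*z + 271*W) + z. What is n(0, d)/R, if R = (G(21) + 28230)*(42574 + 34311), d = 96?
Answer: 13008/1086769475 ≈ 1.1969e-5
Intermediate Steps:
n(z, W) = z + 271*W + W*z (n(z, W) = (271*W + W*z) + z = z + 271*W + W*z)
G(N) = 40
R = 2173538950 (R = (40 + 28230)*(42574 + 34311) = 28270*76885 = 2173538950)
n(0, d)/R = (0 + 271*96 + 96*0)/2173538950 = (0 + 26016 + 0)*(1/2173538950) = 26016*(1/2173538950) = 13008/1086769475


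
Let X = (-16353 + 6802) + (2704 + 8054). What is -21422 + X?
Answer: -20215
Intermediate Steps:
X = 1207 (X = -9551 + 10758 = 1207)
-21422 + X = -21422 + 1207 = -20215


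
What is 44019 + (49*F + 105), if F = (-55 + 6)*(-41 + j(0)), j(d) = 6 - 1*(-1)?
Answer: 125758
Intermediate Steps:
j(d) = 7 (j(d) = 6 + 1 = 7)
F = 1666 (F = (-55 + 6)*(-41 + 7) = -49*(-34) = 1666)
44019 + (49*F + 105) = 44019 + (49*1666 + 105) = 44019 + (81634 + 105) = 44019 + 81739 = 125758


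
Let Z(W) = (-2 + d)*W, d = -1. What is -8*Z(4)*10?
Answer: 960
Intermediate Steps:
Z(W) = -3*W (Z(W) = (-2 - 1)*W = -3*W)
-8*Z(4)*10 = -(-24)*4*10 = -8*(-12)*10 = 96*10 = 960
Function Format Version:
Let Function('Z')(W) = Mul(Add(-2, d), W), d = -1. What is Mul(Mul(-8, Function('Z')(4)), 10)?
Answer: 960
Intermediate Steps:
Function('Z')(W) = Mul(-3, W) (Function('Z')(W) = Mul(Add(-2, -1), W) = Mul(-3, W))
Mul(Mul(-8, Function('Z')(4)), 10) = Mul(Mul(-8, Mul(-3, 4)), 10) = Mul(Mul(-8, -12), 10) = Mul(96, 10) = 960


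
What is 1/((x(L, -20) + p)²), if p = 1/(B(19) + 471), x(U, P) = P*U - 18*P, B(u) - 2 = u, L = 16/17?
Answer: 69956496/8143129982689 ≈ 8.5909e-6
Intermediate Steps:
L = 16/17 (L = 16*(1/17) = 16/17 ≈ 0.94118)
B(u) = 2 + u
x(U, P) = -18*P + P*U
p = 1/492 (p = 1/((2 + 19) + 471) = 1/(21 + 471) = 1/492 ≈ 0.0020325)
1/((x(L, -20) + p)²) = 1/((-20*(-18 + 16/17) + 1/492)²) = 1/((-20*(-290/17) + 1/492)²) = 1/((5800/17 + 1/492)²) = 1/((2853617/8364)²) = 1/(8143129982689/69956496) = 69956496/8143129982689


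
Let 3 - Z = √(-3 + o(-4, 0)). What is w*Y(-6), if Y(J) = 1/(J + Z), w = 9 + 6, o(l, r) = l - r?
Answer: -45/16 + 15*I*√7/16 ≈ -2.8125 + 2.4804*I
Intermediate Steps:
w = 15
Z = 3 - I*√7 (Z = 3 - √(-3 + (-4 - 1*0)) = 3 - √(-3 + (-4 + 0)) = 3 - √(-3 - 4) = 3 - √(-7) = 3 - I*√7 ≈ 3.0 - 2.6458*I)
Y(J) = 1/(3 + J - I*√7) (Y(J) = 1/(J + (3 - I*√7)) = 1/(3 + J - I*√7))
w*Y(-6) = 15/(3 - 6 - I*√7) = 15/(-3 - I*√7)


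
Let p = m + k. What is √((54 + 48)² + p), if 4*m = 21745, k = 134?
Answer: 19*√177/2 ≈ 126.39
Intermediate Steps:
m = 21745/4 (m = (¼)*21745 = 21745/4 ≈ 5436.3)
p = 22281/4 (p = 21745/4 + 134 = 22281/4 ≈ 5570.3)
√((54 + 48)² + p) = √((54 + 48)² + 22281/4) = √(102² + 22281/4) = √(10404 + 22281/4) = √(63897/4) = 19*√177/2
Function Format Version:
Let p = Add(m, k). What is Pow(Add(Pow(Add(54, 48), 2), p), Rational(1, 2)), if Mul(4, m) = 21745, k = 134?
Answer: Mul(Rational(19, 2), Pow(177, Rational(1, 2))) ≈ 126.39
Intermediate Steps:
m = Rational(21745, 4) (m = Mul(Rational(1, 4), 21745) = Rational(21745, 4) ≈ 5436.3)
p = Rational(22281, 4) (p = Add(Rational(21745, 4), 134) = Rational(22281, 4) ≈ 5570.3)
Pow(Add(Pow(Add(54, 48), 2), p), Rational(1, 2)) = Pow(Add(Pow(Add(54, 48), 2), Rational(22281, 4)), Rational(1, 2)) = Pow(Add(Pow(102, 2), Rational(22281, 4)), Rational(1, 2)) = Pow(Add(10404, Rational(22281, 4)), Rational(1, 2)) = Pow(Rational(63897, 4), Rational(1, 2)) = Mul(Rational(19, 2), Pow(177, Rational(1, 2)))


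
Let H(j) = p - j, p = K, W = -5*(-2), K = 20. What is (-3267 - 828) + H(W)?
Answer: -4085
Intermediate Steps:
W = 10
p = 20
H(j) = 20 - j
(-3267 - 828) + H(W) = (-3267 - 828) + (20 - 1*10) = -4095 + (20 - 10) = -4095 + 10 = -4085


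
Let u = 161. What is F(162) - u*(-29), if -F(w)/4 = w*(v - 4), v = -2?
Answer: 8557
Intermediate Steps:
F(w) = 24*w (F(w) = -4*w*(-2 - 4) = -4*w*(-6) = -(-24)*w = 24*w)
F(162) - u*(-29) = 24*162 - 161*(-29) = 3888 - 1*(-4669) = 3888 + 4669 = 8557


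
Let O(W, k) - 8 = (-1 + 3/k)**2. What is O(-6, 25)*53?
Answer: 290652/625 ≈ 465.04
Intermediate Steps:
O(W, k) = 8 + (-1 + 3/k)**2
O(-6, 25)*53 = (8 + (-3 + 25)**2/25**2)*53 = (8 + (1/625)*22**2)*53 = (8 + (1/625)*484)*53 = (8 + 484/625)*53 = (5484/625)*53 = 290652/625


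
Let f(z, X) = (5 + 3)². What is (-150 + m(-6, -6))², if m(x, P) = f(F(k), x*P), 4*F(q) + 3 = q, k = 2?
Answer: 7396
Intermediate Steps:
F(q) = -¾ + q/4
f(z, X) = 64 (f(z, X) = 8² = 64)
m(x, P) = 64
(-150 + m(-6, -6))² = (-150 + 64)² = (-86)² = 7396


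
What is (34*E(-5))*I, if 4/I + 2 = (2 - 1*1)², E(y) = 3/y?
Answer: 408/5 ≈ 81.600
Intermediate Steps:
I = -4 (I = 4/(-2 + (2 - 1*1)²) = 4/(-2 + (2 - 1)²) = 4/(-2 + 1²) = 4/(-2 + 1) = 4/(-1) = 4*(-1) = -4)
(34*E(-5))*I = (34*(3/(-5)))*(-4) = (34*(3*(-⅕)))*(-4) = (34*(-⅗))*(-4) = -102/5*(-4) = 408/5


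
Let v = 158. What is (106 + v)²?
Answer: 69696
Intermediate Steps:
(106 + v)² = (106 + 158)² = 264² = 69696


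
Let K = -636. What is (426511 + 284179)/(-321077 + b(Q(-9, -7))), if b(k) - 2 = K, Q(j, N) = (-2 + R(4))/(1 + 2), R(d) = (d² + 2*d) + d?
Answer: -710690/321711 ≈ -2.2091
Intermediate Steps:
R(d) = d² + 3*d
Q(j, N) = 26/3 (Q(j, N) = (-2 + 4*(3 + 4))/(1 + 2) = (-2 + 4*7)/3 = (-2 + 28)*(⅓) = 26*(⅓) = 26/3)
b(k) = -634 (b(k) = 2 - 636 = -634)
(426511 + 284179)/(-321077 + b(Q(-9, -7))) = (426511 + 284179)/(-321077 - 634) = 710690/(-321711) = 710690*(-1/321711) = -710690/321711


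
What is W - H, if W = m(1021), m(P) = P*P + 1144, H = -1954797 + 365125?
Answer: 2633257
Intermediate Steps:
H = -1589672
m(P) = 1144 + P**2 (m(P) = P**2 + 1144 = 1144 + P**2)
W = 1043585 (W = 1144 + 1021**2 = 1144 + 1042441 = 1043585)
W - H = 1043585 - 1*(-1589672) = 1043585 + 1589672 = 2633257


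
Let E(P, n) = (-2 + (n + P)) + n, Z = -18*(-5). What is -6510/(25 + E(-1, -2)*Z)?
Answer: 1302/121 ≈ 10.760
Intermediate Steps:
Z = 90
E(P, n) = -2 + P + 2*n (E(P, n) = (-2 + (P + n)) + n = (-2 + P + n) + n = -2 + P + 2*n)
-6510/(25 + E(-1, -2)*Z) = -6510/(25 + (-2 - 1 + 2*(-2))*90) = -6510/(25 + (-2 - 1 - 4)*90) = -6510/(25 - 7*90) = -6510/(25 - 630) = -6510/(-605) = -6510*(-1/605) = 1302/121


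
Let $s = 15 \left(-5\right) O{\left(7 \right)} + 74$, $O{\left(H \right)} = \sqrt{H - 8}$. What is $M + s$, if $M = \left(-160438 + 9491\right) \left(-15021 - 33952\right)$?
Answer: $7392327505 - 75 i \approx 7.3923 \cdot 10^{9} - 75.0 i$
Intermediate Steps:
$O{\left(H \right)} = \sqrt{-8 + H}$
$s = 74 - 75 i$ ($s = 15 \left(-5\right) \sqrt{-8 + 7} + 74 = - 75 \sqrt{-1} + 74 = - 75 i + 74 = 74 - 75 i \approx 74.0 - 75.0 i$)
$M = 7392327431$ ($M = \left(-150947\right) \left(-48973\right) = 7392327431$)
$M + s = 7392327431 + \left(74 - 75 i\right) = 7392327505 - 75 i$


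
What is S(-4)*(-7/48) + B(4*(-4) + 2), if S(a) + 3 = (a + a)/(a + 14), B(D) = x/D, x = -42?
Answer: 853/240 ≈ 3.5542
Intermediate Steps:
B(D) = -42/D
S(a) = -3 + 2*a/(14 + a) (S(a) = -3 + (a + a)/(a + 14) = -3 + (2*a)/(14 + a) = -3 + 2*a/(14 + a))
S(-4)*(-7/48) + B(4*(-4) + 2) = ((-42 - 1*(-4))/(14 - 4))*(-7/48) - 42/(4*(-4) + 2) = ((-42 + 4)/10)*(-7*1/48) - 42/(-16 + 2) = ((⅒)*(-38))*(-7/48) - 42/(-14) = -19/5*(-7/48) - 42*(-1/14) = 133/240 + 3 = 853/240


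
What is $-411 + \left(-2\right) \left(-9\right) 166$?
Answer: $2577$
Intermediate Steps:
$-411 + \left(-2\right) \left(-9\right) 166 = -411 + 18 \cdot 166 = -411 + 2988 = 2577$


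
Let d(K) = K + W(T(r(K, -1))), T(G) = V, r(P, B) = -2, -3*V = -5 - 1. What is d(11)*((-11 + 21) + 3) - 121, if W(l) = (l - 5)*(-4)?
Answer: 178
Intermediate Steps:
V = 2 (V = -(-5 - 1)/3 = -⅓*(-6) = 2)
T(G) = 2
W(l) = 20 - 4*l (W(l) = (-5 + l)*(-4) = 20 - 4*l)
d(K) = 12 + K (d(K) = K + (20 - 4*2) = K + (20 - 8) = K + 12 = 12 + K)
d(11)*((-11 + 21) + 3) - 121 = (12 + 11)*((-11 + 21) + 3) - 121 = 23*(10 + 3) - 121 = 23*13 - 121 = 299 - 121 = 178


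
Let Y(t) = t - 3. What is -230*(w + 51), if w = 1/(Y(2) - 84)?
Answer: -199364/17 ≈ -11727.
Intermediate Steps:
Y(t) = -3 + t
w = -1/85 (w = 1/((-3 + 2) - 84) = 1/(-1 - 84) = 1/(-85) = -1/85 ≈ -0.011765)
-230*(w + 51) = -230*(-1/85 + 51) = -230*4334/85 = -199364/17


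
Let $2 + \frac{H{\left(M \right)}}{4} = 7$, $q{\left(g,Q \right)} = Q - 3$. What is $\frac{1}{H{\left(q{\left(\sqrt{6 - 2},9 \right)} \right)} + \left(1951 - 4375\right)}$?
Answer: $- \frac{1}{2404} \approx -0.00041597$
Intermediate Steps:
$q{\left(g,Q \right)} = -3 + Q$ ($q{\left(g,Q \right)} = Q - 3 = -3 + Q$)
$H{\left(M \right)} = 20$ ($H{\left(M \right)} = -8 + 4 \cdot 7 = -8 + 28 = 20$)
$\frac{1}{H{\left(q{\left(\sqrt{6 - 2},9 \right)} \right)} + \left(1951 - 4375\right)} = \frac{1}{20 + \left(1951 - 4375\right)} = \frac{1}{20 - 2424} = \frac{1}{-2404} = - \frac{1}{2404}$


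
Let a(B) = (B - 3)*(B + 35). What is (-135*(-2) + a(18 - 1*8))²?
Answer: 342225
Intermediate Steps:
a(B) = (-3 + B)*(35 + B)
(-135*(-2) + a(18 - 1*8))² = (-135*(-2) + (-105 + (18 - 1*8)² + 32*(18 - 1*8)))² = (270 + (-105 + (18 - 8)² + 32*(18 - 8)))² = (270 + (-105 + 10² + 32*10))² = (270 + (-105 + 100 + 320))² = (270 + 315)² = 585² = 342225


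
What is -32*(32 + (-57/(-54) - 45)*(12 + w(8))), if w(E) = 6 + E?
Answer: 319840/9 ≈ 35538.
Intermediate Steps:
-32*(32 + (-57/(-54) - 45)*(12 + w(8))) = -32*(32 + (-57/(-54) - 45)*(12 + (6 + 8))) = -32*(32 + (-57*(-1/54) - 45)*(12 + 14)) = -32*(32 + (19/18 - 45)*26) = -32*(32 - 791/18*26) = -32*(32 - 10283/9) = -32*(-9995/9) = 319840/9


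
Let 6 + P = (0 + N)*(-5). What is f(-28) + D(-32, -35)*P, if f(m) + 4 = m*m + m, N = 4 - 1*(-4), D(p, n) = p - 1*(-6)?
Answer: 1948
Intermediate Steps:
D(p, n) = 6 + p (D(p, n) = p + 6 = 6 + p)
N = 8 (N = 4 + 4 = 8)
f(m) = -4 + m + m² (f(m) = -4 + (m*m + m) = -4 + (m² + m) = -4 + (m + m²) = -4 + m + m²)
P = -46 (P = -6 + (0 + 8)*(-5) = -6 + 8*(-5) = -6 - 40 = -46)
f(-28) + D(-32, -35)*P = (-4 - 28 + (-28)²) + (6 - 32)*(-46) = (-4 - 28 + 784) - 26*(-46) = 752 + 1196 = 1948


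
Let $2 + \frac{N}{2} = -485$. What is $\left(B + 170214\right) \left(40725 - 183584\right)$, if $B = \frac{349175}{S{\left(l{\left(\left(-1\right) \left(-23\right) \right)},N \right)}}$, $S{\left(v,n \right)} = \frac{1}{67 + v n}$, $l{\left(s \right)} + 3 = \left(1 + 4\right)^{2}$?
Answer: $1065521988891499$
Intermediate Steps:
$N = -974$ ($N = -4 + 2 \left(-485\right) = -4 - 970 = -974$)
$l{\left(s \right)} = 22$ ($l{\left(s \right)} = -3 + \left(1 + 4\right)^{2} = -3 + 5^{2} = -3 + 25 = 22$)
$S{\left(v,n \right)} = \frac{1}{67 + n v}$
$B = -7458727175$ ($B = \frac{349175}{\frac{1}{67 - 21428}} = \frac{349175}{\frac{1}{-21361}} = \frac{349175}{- \frac{1}{21361}} = 349175 \left(-21361\right) = -7458727175$)
$\left(B + 170214\right) \left(40725 - 183584\right) = \left(-7458727175 + 170214\right) \left(40725 - 183584\right) = \left(-7458556961\right) \left(-142859\right) = 1065521988891499$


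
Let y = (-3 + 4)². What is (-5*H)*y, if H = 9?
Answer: -45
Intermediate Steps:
y = 1 (y = 1² = 1)
(-5*H)*y = -5*9*1 = -45*1 = -45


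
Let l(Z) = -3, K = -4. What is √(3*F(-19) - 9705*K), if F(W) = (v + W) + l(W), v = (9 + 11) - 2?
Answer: 42*√22 ≈ 197.00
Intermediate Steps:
v = 18 (v = 20 - 2 = 18)
F(W) = 15 + W (F(W) = (18 + W) - 3 = 15 + W)
√(3*F(-19) - 9705*K) = √(3*(15 - 19) - 9705*(-4)) = √(3*(-4) + 38820) = √(-12 + 38820) = √38808 = 42*√22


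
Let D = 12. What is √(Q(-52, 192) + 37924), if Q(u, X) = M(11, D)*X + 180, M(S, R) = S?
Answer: 2*√10054 ≈ 200.54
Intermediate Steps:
Q(u, X) = 180 + 11*X (Q(u, X) = 11*X + 180 = 180 + 11*X)
√(Q(-52, 192) + 37924) = √((180 + 11*192) + 37924) = √((180 + 2112) + 37924) = √(2292 + 37924) = √40216 = 2*√10054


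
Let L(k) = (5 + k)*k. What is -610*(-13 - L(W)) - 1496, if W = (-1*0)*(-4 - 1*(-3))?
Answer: 6434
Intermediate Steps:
W = 0 (W = 0*(-4 + 3) = 0*(-1) = 0)
L(k) = k*(5 + k)
-610*(-13 - L(W)) - 1496 = -610*(-13 - 0*(5 + 0)) - 1496 = -610*(-13 - 0*5) - 1496 = -610*(-13 - 1*0) - 1496 = -610*(-13 + 0) - 1496 = -610*(-13) - 1496 = 7930 - 1496 = 6434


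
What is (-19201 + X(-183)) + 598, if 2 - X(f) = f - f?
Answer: -18601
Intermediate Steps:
X(f) = 2 (X(f) = 2 - (f - f) = 2 - 1*0 = 2 + 0 = 2)
(-19201 + X(-183)) + 598 = (-19201 + 2) + 598 = -19199 + 598 = -18601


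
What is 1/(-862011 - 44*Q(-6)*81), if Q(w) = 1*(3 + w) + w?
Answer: -1/829935 ≈ -1.2049e-6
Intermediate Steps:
Q(w) = 3 + 2*w (Q(w) = (3 + w) + w = 3 + 2*w)
1/(-862011 - 44*Q(-6)*81) = 1/(-862011 - 44*(3 + 2*(-6))*81) = 1/(-862011 - 44*(3 - 12)*81) = 1/(-862011 - 44*(-9)*81) = 1/(-862011 + 396*81) = 1/(-862011 + 32076) = 1/(-829935) = -1/829935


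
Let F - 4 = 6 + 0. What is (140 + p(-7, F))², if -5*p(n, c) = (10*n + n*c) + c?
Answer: 27556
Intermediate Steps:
F = 10 (F = 4 + (6 + 0) = 4 + 6 = 10)
p(n, c) = -2*n - c/5 - c*n/5 (p(n, c) = -((10*n + n*c) + c)/5 = -((10*n + c*n) + c)/5 = -(c + 10*n + c*n)/5 = -2*n - c/5 - c*n/5)
(140 + p(-7, F))² = (140 + (-2*(-7) - ⅕*10 - ⅕*10*(-7)))² = (140 + (14 - 2 + 14))² = (140 + 26)² = 166² = 27556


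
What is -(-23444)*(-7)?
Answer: -164108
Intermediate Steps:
-(-23444)*(-7) = -5861*28 = -164108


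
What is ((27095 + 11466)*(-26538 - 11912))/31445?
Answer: -296534090/6289 ≈ -47151.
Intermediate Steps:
((27095 + 11466)*(-26538 - 11912))/31445 = (38561*(-38450))*(1/31445) = -1482670450*1/31445 = -296534090/6289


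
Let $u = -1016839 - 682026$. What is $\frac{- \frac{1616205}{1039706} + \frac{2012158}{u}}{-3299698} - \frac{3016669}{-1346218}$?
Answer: $\frac{8791063933237000126722047}{3923096674618591174452580} \approx 2.2408$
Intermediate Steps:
$u = -1698865$ ($u = -1016839 - 682026 = -1698865$)
$\frac{- \frac{1616205}{1039706} + \frac{2012158}{u}}{-3299698} - \frac{3016669}{-1346218} = \frac{- \frac{1616205}{1039706} + \frac{2012158}{-1698865}}{-3299698} - \frac{3016669}{-1346218} = \left(\left(-1616205\right) \frac{1}{1039706} + 2012158 \left(- \frac{1}{1698865}\right)\right) \left(- \frac{1}{3299698}\right) - - \frac{3016669}{1346218} = \left(- \frac{1616205}{1039706} - \frac{2012158}{1698865}\right) \left(- \frac{1}{3299698}\right) + \frac{3016669}{1346218} = \left(- \frac{4837766852873}{1766320133690}\right) \left(- \frac{1}{3299698}\right) + \frac{3016669}{1346218} = \frac{4837766852873}{5828323012496625620} + \frac{3016669}{1346218} = \frac{8791063933237000126722047}{3923096674618591174452580}$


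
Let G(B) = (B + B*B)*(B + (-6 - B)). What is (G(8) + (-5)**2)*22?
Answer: -8954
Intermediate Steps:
G(B) = -6*B - 6*B**2 (G(B) = (B + B**2)*(-6) = -6*B - 6*B**2)
(G(8) + (-5)**2)*22 = (-6*8*(1 + 8) + (-5)**2)*22 = (-6*8*9 + 25)*22 = (-432 + 25)*22 = -407*22 = -8954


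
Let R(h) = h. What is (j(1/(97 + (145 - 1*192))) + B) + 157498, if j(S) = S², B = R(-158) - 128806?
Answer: 71335001/2500 ≈ 28534.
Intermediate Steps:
B = -128964 (B = -158 - 128806 = -128964)
(j(1/(97 + (145 - 1*192))) + B) + 157498 = ((1/(97 + (145 - 1*192)))² - 128964) + 157498 = ((1/(97 + (145 - 192)))² - 128964) + 157498 = ((1/(97 - 47))² - 128964) + 157498 = ((1/50)² - 128964) + 157498 = (1/2500 - 128964) + 157498 = -322409999/2500 + 157498 = 71335001/2500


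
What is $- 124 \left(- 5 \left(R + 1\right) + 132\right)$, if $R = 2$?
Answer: $-14508$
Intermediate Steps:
$- 124 \left(- 5 \left(R + 1\right) + 132\right) = - 124 \left(- 5 \left(2 + 1\right) + 132\right) = - 124 \left(\left(-5\right) 3 + 132\right) = - 124 \left(-15 + 132\right) = \left(-124\right) 117 = -14508$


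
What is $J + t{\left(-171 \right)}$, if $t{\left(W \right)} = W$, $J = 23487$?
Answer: $23316$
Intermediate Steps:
$J + t{\left(-171 \right)} = 23487 - 171 = 23316$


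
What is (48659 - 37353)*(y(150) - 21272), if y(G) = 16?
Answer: -240320336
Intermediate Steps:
(48659 - 37353)*(y(150) - 21272) = (48659 - 37353)*(16 - 21272) = 11306*(-21256) = -240320336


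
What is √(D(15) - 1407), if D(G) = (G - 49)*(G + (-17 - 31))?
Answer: I*√285 ≈ 16.882*I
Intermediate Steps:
D(G) = (-49 + G)*(-48 + G) (D(G) = (-49 + G)*(G - 48) = (-49 + G)*(-48 + G))
√(D(15) - 1407) = √((2352 + 15² - 97*15) - 1407) = √((2352 + 225 - 1455) - 1407) = √(1122 - 1407) = √(-285) = I*√285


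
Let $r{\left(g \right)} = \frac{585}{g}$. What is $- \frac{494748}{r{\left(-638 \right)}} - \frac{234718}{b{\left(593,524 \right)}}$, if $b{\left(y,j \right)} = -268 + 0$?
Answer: $\frac{4707294559}{8710} \approx 5.4045 \cdot 10^{5}$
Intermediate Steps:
$b{\left(y,j \right)} = -268$
$- \frac{494748}{r{\left(-638 \right)}} - \frac{234718}{b{\left(593,524 \right)}} = - \frac{494748}{585 \frac{1}{-638}} - \frac{234718}{-268} = - \frac{494748}{585 \left(- \frac{1}{638}\right)} - - \frac{117359}{134} = - \frac{494748}{- \frac{585}{638}} + \frac{117359}{134} = \left(-494748\right) \left(- \frac{638}{585}\right) + \frac{117359}{134} = \frac{35072136}{65} + \frac{117359}{134} = \frac{4707294559}{8710}$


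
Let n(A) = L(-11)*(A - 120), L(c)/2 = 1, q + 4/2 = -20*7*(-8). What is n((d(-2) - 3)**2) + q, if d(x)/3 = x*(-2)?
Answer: 1040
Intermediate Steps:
d(x) = -6*x (d(x) = 3*(x*(-2)) = 3*(-2*x) = -6*x)
q = 1118 (q = -2 - 20*7*(-8) = -2 - 140*(-8) = -2 + 1120 = 1118)
L(c) = 2 (L(c) = 2*1 = 2)
n(A) = -240 + 2*A (n(A) = 2*(A - 120) = 2*(-120 + A) = -240 + 2*A)
n((d(-2) - 3)**2) + q = (-240 + 2*(-6*(-2) - 3)**2) + 1118 = (-240 + 2*(12 - 3)**2) + 1118 = (-240 + 2*9**2) + 1118 = (-240 + 2*81) + 1118 = (-240 + 162) + 1118 = -78 + 1118 = 1040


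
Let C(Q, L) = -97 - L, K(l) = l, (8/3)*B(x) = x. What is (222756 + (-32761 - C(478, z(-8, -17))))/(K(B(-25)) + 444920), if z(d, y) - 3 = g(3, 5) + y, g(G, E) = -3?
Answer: 304120/711857 ≈ 0.42722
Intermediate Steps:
B(x) = 3*x/8
z(d, y) = y (z(d, y) = 3 + (-3 + y) = y)
(222756 + (-32761 - C(478, z(-8, -17))))/(K(B(-25)) + 444920) = (222756 + (-32761 - (-97 - 1*(-17))))/((3/8)*(-25) + 444920) = (222756 + (-32761 - (-97 + 17)))/(-75/8 + 444920) = (222756 + (-32761 - 1*(-80)))/(3559285/8) = (222756 + (-32761 + 80))*(8/3559285) = (222756 - 32681)*(8/3559285) = 190075*(8/3559285) = 304120/711857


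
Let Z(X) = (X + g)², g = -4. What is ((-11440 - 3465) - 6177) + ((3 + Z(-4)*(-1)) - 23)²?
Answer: -14026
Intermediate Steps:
Z(X) = (-4 + X)² (Z(X) = (X - 4)² = (-4 + X)²)
((-11440 - 3465) - 6177) + ((3 + Z(-4)*(-1)) - 23)² = ((-11440 - 3465) - 6177) + ((3 + (-4 - 4)²*(-1)) - 23)² = (-14905 - 6177) + ((3 + (-8)²*(-1)) - 23)² = -21082 + ((3 + 64*(-1)) - 23)² = -21082 + ((3 - 64) - 23)² = -21082 + (-61 - 23)² = -21082 + (-84)² = -21082 + 7056 = -14026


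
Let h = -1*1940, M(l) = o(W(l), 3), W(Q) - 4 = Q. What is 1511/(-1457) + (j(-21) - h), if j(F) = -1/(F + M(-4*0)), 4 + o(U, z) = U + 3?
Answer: 50852699/26226 ≈ 1939.0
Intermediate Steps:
W(Q) = 4 + Q
o(U, z) = -1 + U (o(U, z) = -4 + (U + 3) = -4 + (3 + U) = -1 + U)
M(l) = 3 + l (M(l) = -1 + (4 + l) = 3 + l)
j(F) = -1/(3 + F) (j(F) = -1/(F + (3 - 4*0)) = -1/(F + (3 + 0)) = -1/(F + 3) = -1/(3 + F))
h = -1940
1511/(-1457) + (j(-21) - h) = 1511/(-1457) + (-1/(3 - 21) - 1*(-1940)) = 1511*(-1/1457) + (-1/(-18) + 1940) = -1511/1457 + (-1*(-1/18) + 1940) = -1511/1457 + (1/18 + 1940) = -1511/1457 + 34921/18 = 50852699/26226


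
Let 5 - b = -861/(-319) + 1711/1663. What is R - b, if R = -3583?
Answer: -1901445584/530497 ≈ -3584.3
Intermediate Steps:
b = 674833/530497 (b = 5 - (-861/(-319) + 1711/1663) = 5 - (-861*(-1/319) + 1711*(1/1663)) = 5 - (861/319 + 1711/1663) = 5 - 1*1977652/530497 = 5 - 1977652/530497 = 674833/530497 ≈ 1.2721)
R - b = -3583 - 1*674833/530497 = -3583 - 674833/530497 = -1901445584/530497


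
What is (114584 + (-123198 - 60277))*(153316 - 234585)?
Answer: 5598702679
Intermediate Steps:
(114584 + (-123198 - 60277))*(153316 - 234585) = (114584 - 183475)*(-81269) = -68891*(-81269) = 5598702679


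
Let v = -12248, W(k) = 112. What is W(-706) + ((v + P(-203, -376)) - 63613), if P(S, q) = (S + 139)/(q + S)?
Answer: -43858607/579 ≈ -75749.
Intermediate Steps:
P(S, q) = (139 + S)/(S + q)
W(-706) + ((v + P(-203, -376)) - 63613) = 112 + ((-12248 + (139 - 203)/(-203 - 376)) - 63613) = 112 + ((-12248 - 64/(-579)) - 63613) = 112 + ((-12248 - 1/579*(-64)) - 63613) = 112 + ((-12248 + 64/579) - 63613) = 112 + (-7091528/579 - 63613) = 112 - 43923455/579 = -43858607/579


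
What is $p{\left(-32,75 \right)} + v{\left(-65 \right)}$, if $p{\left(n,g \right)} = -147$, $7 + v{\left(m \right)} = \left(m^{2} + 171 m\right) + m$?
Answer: $-7109$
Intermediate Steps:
$v{\left(m \right)} = -7 + m^{2} + 172 m$ ($v{\left(m \right)} = -7 + \left(\left(m^{2} + 171 m\right) + m\right) = -7 + \left(m^{2} + 172 m\right) = -7 + m^{2} + 172 m$)
$p{\left(-32,75 \right)} + v{\left(-65 \right)} = -147 + \left(-7 + \left(-65\right)^{2} + 172 \left(-65\right)\right) = -147 - 6962 = -7109$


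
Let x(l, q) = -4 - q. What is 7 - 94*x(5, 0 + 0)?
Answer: 383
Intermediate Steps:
7 - 94*x(5, 0 + 0) = 7 - 94*(-4 - (0 + 0)) = 7 - 94*(-4 - 1*0) = 7 - 94*(-4 + 0) = 7 - 94*(-4) = 7 + 376 = 383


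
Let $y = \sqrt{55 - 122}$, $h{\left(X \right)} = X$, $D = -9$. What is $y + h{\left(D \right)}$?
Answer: $-9 + i \sqrt{67} \approx -9.0 + 8.1853 i$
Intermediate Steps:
$y = i \sqrt{67}$ ($y = \sqrt{-67} = i \sqrt{67} \approx 8.1853 i$)
$y + h{\left(D \right)} = i \sqrt{67} - 9 = -9 + i \sqrt{67}$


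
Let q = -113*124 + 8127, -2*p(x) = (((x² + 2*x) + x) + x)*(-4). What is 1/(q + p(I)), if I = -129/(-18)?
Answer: -18/103049 ≈ -0.00017467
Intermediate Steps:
I = 43/6 (I = -129*(-1/18) = 43/6 ≈ 7.1667)
p(x) = 2*x² + 8*x (p(x) = -(((x² + 2*x) + x) + x)*(-4)/2 = -((x² + 3*x) + x)*(-4)/2 = -(x² + 4*x)*(-4)/2 = -(-16*x - 4*x²)/2 = 2*x² + 8*x)
q = -5885 (q = -14012 + 8127 = -5885)
1/(q + p(I)) = 1/(-5885 + 2*(43/6)*(4 + 43/6)) = 1/(-5885 + 2*(43/6)*(67/6)) = 1/(-5885 + 2881/18) = 1/(-103049/18) = -18/103049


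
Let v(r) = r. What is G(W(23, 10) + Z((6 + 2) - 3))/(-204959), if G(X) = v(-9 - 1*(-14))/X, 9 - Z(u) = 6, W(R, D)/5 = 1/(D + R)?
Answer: -165/21315736 ≈ -7.7408e-6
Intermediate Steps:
W(R, D) = 5/(D + R)
Z(u) = 3 (Z(u) = 9 - 1*6 = 9 - 6 = 3)
G(X) = 5/X (G(X) = (-9 - 1*(-14))/X = (-9 + 14)/X = 5/X)
G(W(23, 10) + Z((6 + 2) - 3))/(-204959) = (5/(5/(10 + 23) + 3))/(-204959) = (5/(5/33 + 3))*(-1/204959) = (5/(104/33))*(-1/204959) = (5*(33/104))*(-1/204959) = (165/104)*(-1/204959) = -165/21315736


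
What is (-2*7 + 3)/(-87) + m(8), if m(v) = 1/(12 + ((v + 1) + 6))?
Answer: 128/783 ≈ 0.16347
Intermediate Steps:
m(v) = 1/(19 + v) (m(v) = 1/(12 + ((1 + v) + 6)) = 1/(12 + (7 + v)) = 1/(19 + v))
(-2*7 + 3)/(-87) + m(8) = (-2*7 + 3)/(-87) + 1/(19 + 8) = -(-14 + 3)/87 + 1/27 = -1/87*(-11) + 1/27 = 11/87 + 1/27 = 128/783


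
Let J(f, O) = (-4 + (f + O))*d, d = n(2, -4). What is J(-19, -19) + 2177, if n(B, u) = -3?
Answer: 2303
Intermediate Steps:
d = -3
J(f, O) = 12 - 3*O - 3*f (J(f, O) = (-4 + (f + O))*(-3) = (-4 + (O + f))*(-3) = (-4 + O + f)*(-3) = 12 - 3*O - 3*f)
J(-19, -19) + 2177 = (12 - 3*(-19) - 3*(-19)) + 2177 = (12 + 57 + 57) + 2177 = 126 + 2177 = 2303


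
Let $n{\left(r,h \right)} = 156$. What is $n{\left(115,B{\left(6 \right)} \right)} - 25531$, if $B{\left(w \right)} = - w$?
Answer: $-25375$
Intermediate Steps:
$n{\left(115,B{\left(6 \right)} \right)} - 25531 = 156 - 25531 = -25375$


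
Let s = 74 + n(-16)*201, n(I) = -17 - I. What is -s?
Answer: 127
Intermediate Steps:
s = -127 (s = 74 + (-17 - 1*(-16))*201 = 74 + (-17 + 16)*201 = 74 - 1*201 = 74 - 201 = -127)
-s = -1*(-127) = 127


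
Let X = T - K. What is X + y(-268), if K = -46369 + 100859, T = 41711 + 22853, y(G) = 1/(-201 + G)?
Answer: 4724705/469 ≈ 10074.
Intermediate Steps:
T = 64564
K = 54490
X = 10074 (X = 64564 - 1*54490 = 64564 - 54490 = 10074)
X + y(-268) = 10074 + 1/(-201 - 268) = 10074 + 1/(-469) = 10074 - 1/469 = 4724705/469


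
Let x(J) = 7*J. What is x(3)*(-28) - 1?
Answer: -589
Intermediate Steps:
x(3)*(-28) - 1 = (7*3)*(-28) - 1 = 21*(-28) - 1 = -588 - 1 = -589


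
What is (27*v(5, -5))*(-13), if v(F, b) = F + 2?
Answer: -2457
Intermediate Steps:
v(F, b) = 2 + F
(27*v(5, -5))*(-13) = (27*(2 + 5))*(-13) = (27*7)*(-13) = 189*(-13) = -2457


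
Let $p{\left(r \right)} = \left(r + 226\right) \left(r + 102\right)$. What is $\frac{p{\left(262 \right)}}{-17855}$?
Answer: $- \frac{177632}{17855} \approx -9.9486$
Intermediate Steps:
$p{\left(r \right)} = \left(102 + r\right) \left(226 + r\right)$ ($p{\left(r \right)} = \left(226 + r\right) \left(102 + r\right) = \left(102 + r\right) \left(226 + r\right)$)
$\frac{p{\left(262 \right)}}{-17855} = \frac{23052 + 262^{2} + 328 \cdot 262}{-17855} = \left(23052 + 68644 + 85936\right) \left(- \frac{1}{17855}\right) = 177632 \left(- \frac{1}{17855}\right) = - \frac{177632}{17855}$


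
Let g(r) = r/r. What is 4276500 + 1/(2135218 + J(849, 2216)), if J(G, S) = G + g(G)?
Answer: 9134894802001/2136068 ≈ 4.2765e+6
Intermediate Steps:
g(r) = 1
J(G, S) = 1 + G (J(G, S) = G + 1 = 1 + G)
4276500 + 1/(2135218 + J(849, 2216)) = 4276500 + 1/(2135218 + (1 + 849)) = 4276500 + 1/(2135218 + 850) = 4276500 + 1/2136068 = 9134894802001/2136068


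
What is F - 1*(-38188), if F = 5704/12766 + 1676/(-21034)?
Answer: 197198885046/5163847 ≈ 38188.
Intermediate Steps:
F = 1895810/5163847 (F = 5704*(1/12766) + 1676*(-1/21034) = 2852/6383 - 838/10517 = 1895810/5163847 ≈ 0.36713)
F - 1*(-38188) = 1895810/5163847 - 1*(-38188) = 1895810/5163847 + 38188 = 197198885046/5163847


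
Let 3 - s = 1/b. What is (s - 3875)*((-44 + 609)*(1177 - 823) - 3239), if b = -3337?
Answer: -2542451133373/3337 ≈ -7.6190e+8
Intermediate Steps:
s = 10012/3337 (s = 3 - 1/(-3337) = 3 - 1*(-1/3337) = 3 + 1/3337 = 10012/3337 ≈ 3.0003)
(s - 3875)*((-44 + 609)*(1177 - 823) - 3239) = (10012/3337 - 3875)*((-44 + 609)*(1177 - 823) - 3239) = -12920863*(565*354 - 3239)/3337 = -12920863*(200010 - 3239)/3337 = -12920863/3337*196771 = -2542451133373/3337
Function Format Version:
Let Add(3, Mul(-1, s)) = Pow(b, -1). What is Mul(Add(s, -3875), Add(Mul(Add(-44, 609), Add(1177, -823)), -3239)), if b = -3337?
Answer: Rational(-2542451133373, 3337) ≈ -7.6190e+8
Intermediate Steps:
s = Rational(10012, 3337) (s = Add(3, Mul(-1, Pow(-3337, -1))) = Add(3, Mul(-1, Rational(-1, 3337))) = Add(3, Rational(1, 3337)) = Rational(10012, 3337) ≈ 3.0003)
Mul(Add(s, -3875), Add(Mul(Add(-44, 609), Add(1177, -823)), -3239)) = Mul(Add(Rational(10012, 3337), -3875), Add(Mul(Add(-44, 609), Add(1177, -823)), -3239)) = Mul(Rational(-12920863, 3337), Add(Mul(565, 354), -3239)) = Mul(Rational(-12920863, 3337), Add(200010, -3239)) = Mul(Rational(-12920863, 3337), 196771) = Rational(-2542451133373, 3337)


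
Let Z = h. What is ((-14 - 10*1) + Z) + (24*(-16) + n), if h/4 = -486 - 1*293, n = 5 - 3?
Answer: -3522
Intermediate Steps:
n = 2
h = -3116 (h = 4*(-486 - 1*293) = 4*(-486 - 293) = 4*(-779) = -3116)
Z = -3116
((-14 - 10*1) + Z) + (24*(-16) + n) = ((-14 - 10*1) - 3116) + (24*(-16) + 2) = ((-14 - 10) - 3116) + (-384 + 2) = (-24 - 3116) - 382 = -3140 - 382 = -3522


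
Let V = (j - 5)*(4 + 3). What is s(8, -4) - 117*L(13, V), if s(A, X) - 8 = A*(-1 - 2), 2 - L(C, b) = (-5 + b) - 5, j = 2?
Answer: -3877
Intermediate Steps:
V = -21 (V = (2 - 5)*(4 + 3) = -3*7 = -21)
L(C, b) = 12 - b (L(C, b) = 2 - ((-5 + b) - 5) = 2 - (-10 + b) = 2 + (10 - b) = 12 - b)
s(A, X) = 8 - 3*A (s(A, X) = 8 + A*(-1 - 2) = 8 + A*(-3) = 8 - 3*A)
s(8, -4) - 117*L(13, V) = (8 - 3*8) - 117*(12 - 1*(-21)) = (8 - 24) - 117*(12 + 21) = -16 - 117*33 = -16 - 3861 = -3877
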